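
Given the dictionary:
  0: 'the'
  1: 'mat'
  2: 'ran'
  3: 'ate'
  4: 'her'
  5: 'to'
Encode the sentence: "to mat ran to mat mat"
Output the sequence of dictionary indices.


Look up each word in the dictionary:
  'to' -> 5
  'mat' -> 1
  'ran' -> 2
  'to' -> 5
  'mat' -> 1
  'mat' -> 1

Encoded: [5, 1, 2, 5, 1, 1]


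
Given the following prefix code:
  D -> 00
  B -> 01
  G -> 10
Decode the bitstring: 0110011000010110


Decoding step by step:
Bits 01 -> B
Bits 10 -> G
Bits 01 -> B
Bits 10 -> G
Bits 00 -> D
Bits 01 -> B
Bits 01 -> B
Bits 10 -> G


Decoded message: BGBGDBBG


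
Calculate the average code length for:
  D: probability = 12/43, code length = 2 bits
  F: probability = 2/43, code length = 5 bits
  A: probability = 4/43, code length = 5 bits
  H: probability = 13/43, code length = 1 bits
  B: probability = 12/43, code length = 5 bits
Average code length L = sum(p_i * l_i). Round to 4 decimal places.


Weighted contributions p_i * l_i:
  D: (12/43) * 2 = 24/43
  F: (2/43) * 5 = 10/43
  A: (4/43) * 5 = 20/43
  H: (13/43) * 1 = 13/43
  B: (12/43) * 5 = 60/43
Sum = (24 + 10 + 20 + 13 + 60)/43 = 127/43

L = 127/43 = 2.9535 bits/symbol


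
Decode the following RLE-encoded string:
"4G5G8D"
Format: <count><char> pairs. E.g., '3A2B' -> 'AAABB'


Expanding each <count><char> pair:
  4G -> 'GGGG'
  5G -> 'GGGGG'
  8D -> 'DDDDDDDD'

Decoded = GGGGGGGGGDDDDDDDD


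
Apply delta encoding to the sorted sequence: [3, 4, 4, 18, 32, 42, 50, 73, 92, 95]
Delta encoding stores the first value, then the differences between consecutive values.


First value: 3
Deltas:
  4 - 3 = 1
  4 - 4 = 0
  18 - 4 = 14
  32 - 18 = 14
  42 - 32 = 10
  50 - 42 = 8
  73 - 50 = 23
  92 - 73 = 19
  95 - 92 = 3


Delta encoded: [3, 1, 0, 14, 14, 10, 8, 23, 19, 3]


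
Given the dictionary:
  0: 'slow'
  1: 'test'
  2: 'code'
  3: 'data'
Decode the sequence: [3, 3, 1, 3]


Look up each index in the dictionary:
  3 -> 'data'
  3 -> 'data'
  1 -> 'test'
  3 -> 'data'

Decoded: "data data test data"


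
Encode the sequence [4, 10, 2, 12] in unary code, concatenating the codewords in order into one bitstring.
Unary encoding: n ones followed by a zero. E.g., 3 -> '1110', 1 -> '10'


Encode each number as n ones followed by a terminating 0:
  4 -> 11110 (5 bits)
  10 -> 11111111110 (11 bits)
  2 -> 110 (3 bits)
  12 -> 1111111111110 (13 bits)
Total length = 5 + 11 + 3 + 13 = 32 bits.

Unary([4, 10, 2, 12]) = 11110111111111101101111111111110 (32 bits)


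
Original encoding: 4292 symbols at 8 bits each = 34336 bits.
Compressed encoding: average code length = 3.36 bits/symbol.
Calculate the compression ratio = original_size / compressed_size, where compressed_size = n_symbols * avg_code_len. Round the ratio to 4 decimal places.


original_size = n_symbols * orig_bits = 4292 * 8 = 34336 bits
compressed_size = n_symbols * avg_code_len = 4292 * 3.36 = 14421.12 bits
ratio = original_size / compressed_size = 34336 / 14421.12 = 2.381

Compression ratio = 2.381


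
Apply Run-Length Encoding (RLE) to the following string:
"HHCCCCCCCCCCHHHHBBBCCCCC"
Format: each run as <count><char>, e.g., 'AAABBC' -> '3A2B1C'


Scanning runs left to right:
  i=0: run of 'H' x 2 -> '2H'
  i=2: run of 'C' x 10 -> '10C'
  i=12: run of 'H' x 4 -> '4H'
  i=16: run of 'B' x 3 -> '3B'
  i=19: run of 'C' x 5 -> '5C'

RLE = 2H10C4H3B5C


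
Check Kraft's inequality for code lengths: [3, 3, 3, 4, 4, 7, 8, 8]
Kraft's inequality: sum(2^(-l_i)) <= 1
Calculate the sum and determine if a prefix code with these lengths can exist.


Sum = 2^(-3) + 2^(-3) + 2^(-3) + 2^(-4) + 2^(-4) + 2^(-7) + 2^(-8) + 2^(-8)
    = 0.125 + 0.125 + 0.125 + 0.0625 + 0.0625 + 0.0078125 + 0.00390625 + 0.00390625
    = 132/256 = 0.515625
Since 0.515625 <= 1, Kraft's inequality IS satisfied.
A prefix code with these lengths CAN exist.

Kraft sum = 0.515625. Satisfied.


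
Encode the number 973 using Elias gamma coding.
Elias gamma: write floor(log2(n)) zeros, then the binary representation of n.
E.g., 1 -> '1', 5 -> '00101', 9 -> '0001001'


num_bits = floor(log2(973)) + 1 = 10
leading_zeros = num_bits - 1 = 9
binary(973) = 1111001101

Elias gamma(973) = '000000000' + '1111001101' = 0000000001111001101 (19 bits)


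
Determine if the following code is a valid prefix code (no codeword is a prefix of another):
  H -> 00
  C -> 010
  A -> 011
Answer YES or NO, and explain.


Checking each pair (does one codeword prefix another?):
  H='00' vs C='010': no prefix
  H='00' vs A='011': no prefix
  C='010' vs H='00': no prefix
  C='010' vs A='011': no prefix
  A='011' vs H='00': no prefix
  A='011' vs C='010': no prefix
No violation found over all pairs.

YES -- this is a valid prefix code. No codeword is a prefix of any other codeword.


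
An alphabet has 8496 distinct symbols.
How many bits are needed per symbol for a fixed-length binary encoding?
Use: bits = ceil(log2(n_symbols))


log2(8496) = 13.0526
Bracket: 2^13 = 8192 < 8496 <= 2^14 = 16384
So ceil(log2(8496)) = 14

bits = ceil(log2(8496)) = ceil(13.0526) = 14 bits


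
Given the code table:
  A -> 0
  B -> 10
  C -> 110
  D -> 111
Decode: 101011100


Decoding:
10 -> B
10 -> B
111 -> D
0 -> A
0 -> A


Result: BBDAA


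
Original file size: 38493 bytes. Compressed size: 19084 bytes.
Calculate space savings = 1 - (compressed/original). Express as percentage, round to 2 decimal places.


ratio = compressed/original = 19084/38493 = 0.495778
savings = 1 - ratio = 1 - 0.495778 = 0.504222
as a percentage: 0.504222 * 100 = 50.42%

Space savings = 1 - 19084/38493 = 50.42%


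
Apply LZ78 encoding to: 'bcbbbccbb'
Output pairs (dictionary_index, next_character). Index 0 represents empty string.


LZ78 encoding steps:
Dictionary: {0: ''}
Step 1: w='' (idx 0), next='b' -> output (0, 'b'), add 'b' as idx 1
Step 2: w='' (idx 0), next='c' -> output (0, 'c'), add 'c' as idx 2
Step 3: w='b' (idx 1), next='b' -> output (1, 'b'), add 'bb' as idx 3
Step 4: w='b' (idx 1), next='c' -> output (1, 'c'), add 'bc' as idx 4
Step 5: w='c' (idx 2), next='b' -> output (2, 'b'), add 'cb' as idx 5
Step 6: w='b' (idx 1), end of input -> output (1, '')


Encoded: [(0, 'b'), (0, 'c'), (1, 'b'), (1, 'c'), (2, 'b'), (1, '')]


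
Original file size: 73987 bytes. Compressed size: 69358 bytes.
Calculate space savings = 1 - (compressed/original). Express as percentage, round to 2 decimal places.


ratio = compressed/original = 69358/73987 = 0.937435
savings = 1 - ratio = 1 - 0.937435 = 0.062565
as a percentage: 0.062565 * 100 = 6.26%

Space savings = 1 - 69358/73987 = 6.26%


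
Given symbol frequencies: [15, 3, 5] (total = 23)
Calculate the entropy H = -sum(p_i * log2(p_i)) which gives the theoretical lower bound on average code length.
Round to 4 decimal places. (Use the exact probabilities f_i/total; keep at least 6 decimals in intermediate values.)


Per-symbol terms -p_i * log2(p_i) with p_i = f_i/23:
  p = 15/23 = 0.652174: log2(p) = -0.616671, -p*log2(p) = 0.402177
  p = 3/23 = 0.130435: log2(p) = -2.938599, -p*log2(p) = 0.383296
  p = 5/23 = 0.217391: log2(p) = -2.201634, -p*log2(p) = 0.478616
H = 0.402177 + 0.383296 + 0.478616 = 1.264089

H = 1.2641 bits/symbol


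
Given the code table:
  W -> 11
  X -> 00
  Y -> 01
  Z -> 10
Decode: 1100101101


Decoding:
11 -> W
00 -> X
10 -> Z
11 -> W
01 -> Y


Result: WXZWY


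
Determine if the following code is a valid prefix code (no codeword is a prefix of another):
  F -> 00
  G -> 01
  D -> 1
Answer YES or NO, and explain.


Checking each pair (does one codeword prefix another?):
  F='00' vs G='01': no prefix
  F='00' vs D='1': no prefix
  G='01' vs F='00': no prefix
  G='01' vs D='1': no prefix
  D='1' vs F='00': no prefix
  D='1' vs G='01': no prefix
No violation found over all pairs.

YES -- this is a valid prefix code. No codeword is a prefix of any other codeword.


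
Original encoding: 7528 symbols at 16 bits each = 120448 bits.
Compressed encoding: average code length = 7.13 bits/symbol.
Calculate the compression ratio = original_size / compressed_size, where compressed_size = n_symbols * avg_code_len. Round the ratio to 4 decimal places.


original_size = n_symbols * orig_bits = 7528 * 16 = 120448 bits
compressed_size = n_symbols * avg_code_len = 7528 * 7.13 = 53674.64 bits
ratio = original_size / compressed_size = 120448 / 53674.64 = 2.244

Compression ratio = 2.244


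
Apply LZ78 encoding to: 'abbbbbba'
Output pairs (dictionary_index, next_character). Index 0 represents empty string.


LZ78 encoding steps:
Dictionary: {0: ''}
Step 1: w='' (idx 0), next='a' -> output (0, 'a'), add 'a' as idx 1
Step 2: w='' (idx 0), next='b' -> output (0, 'b'), add 'b' as idx 2
Step 3: w='b' (idx 2), next='b' -> output (2, 'b'), add 'bb' as idx 3
Step 4: w='bb' (idx 3), next='b' -> output (3, 'b'), add 'bbb' as idx 4
Step 5: w='a' (idx 1), end of input -> output (1, '')


Encoded: [(0, 'a'), (0, 'b'), (2, 'b'), (3, 'b'), (1, '')]


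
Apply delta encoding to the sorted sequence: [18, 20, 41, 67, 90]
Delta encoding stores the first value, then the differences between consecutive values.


First value: 18
Deltas:
  20 - 18 = 2
  41 - 20 = 21
  67 - 41 = 26
  90 - 67 = 23


Delta encoded: [18, 2, 21, 26, 23]


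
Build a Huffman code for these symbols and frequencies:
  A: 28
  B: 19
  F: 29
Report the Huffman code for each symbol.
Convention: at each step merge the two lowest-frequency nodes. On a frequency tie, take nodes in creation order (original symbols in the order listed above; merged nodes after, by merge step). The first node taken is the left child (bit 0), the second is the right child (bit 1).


Huffman tree construction:
Step 1: Merge B(19) + A(28) = 47
Step 2: Merge F(29) + (B+A)(47) = 76
Read each symbol's code off the tree from the root (left child = 0, right child = 1).

Codes:
  A: 11 (length 2)
  B: 10 (length 2)
  F: 0 (length 1)
Average code length: 123/76 = 1.6184 bits/symbol


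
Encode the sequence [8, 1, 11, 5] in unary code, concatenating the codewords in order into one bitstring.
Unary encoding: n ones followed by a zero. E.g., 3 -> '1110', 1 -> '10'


Encode each number as n ones followed by a terminating 0:
  8 -> 111111110 (9 bits)
  1 -> 10 (2 bits)
  11 -> 111111111110 (12 bits)
  5 -> 111110 (6 bits)
Total length = 9 + 2 + 12 + 6 = 29 bits.

Unary([8, 1, 11, 5]) = 11111111010111111111110111110 (29 bits)


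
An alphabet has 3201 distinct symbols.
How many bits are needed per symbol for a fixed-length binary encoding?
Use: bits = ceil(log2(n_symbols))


log2(3201) = 11.6443
Bracket: 2^11 = 2048 < 3201 <= 2^12 = 4096
So ceil(log2(3201)) = 12

bits = ceil(log2(3201)) = ceil(11.6443) = 12 bits


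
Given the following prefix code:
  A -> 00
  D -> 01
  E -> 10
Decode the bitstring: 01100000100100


Decoding step by step:
Bits 01 -> D
Bits 10 -> E
Bits 00 -> A
Bits 00 -> A
Bits 10 -> E
Bits 01 -> D
Bits 00 -> A


Decoded message: DEAAEDA


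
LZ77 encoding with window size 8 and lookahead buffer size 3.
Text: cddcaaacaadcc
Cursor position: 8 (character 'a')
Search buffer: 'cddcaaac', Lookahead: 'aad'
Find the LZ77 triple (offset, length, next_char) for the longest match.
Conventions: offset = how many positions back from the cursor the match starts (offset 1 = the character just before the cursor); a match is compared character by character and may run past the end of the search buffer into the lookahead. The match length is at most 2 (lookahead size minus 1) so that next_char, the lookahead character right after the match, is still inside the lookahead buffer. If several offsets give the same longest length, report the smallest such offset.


Try each offset into the search buffer:
  offset=1 (pos 7, char 'c'): match length 0
  offset=2 (pos 6, char 'a'): match length 1
  offset=3 (pos 5, char 'a'): match length 2
  offset=4 (pos 4, char 'a'): match length 2
  offset=5 (pos 3, char 'c'): match length 0
  offset=6 (pos 2, char 'd'): match length 0
  offset=7 (pos 1, char 'd'): match length 0
  offset=8 (pos 0, char 'c'): match length 0
Longest match has length 2, found at offsets 3, 4; take the smallest, offset 3.
next_char = character at position 8 + 2 = 10 -> 'd'

Best match: offset=3, length=2 (matching 'aa' starting at position 5)
LZ77 triple: (3, 2, 'd')


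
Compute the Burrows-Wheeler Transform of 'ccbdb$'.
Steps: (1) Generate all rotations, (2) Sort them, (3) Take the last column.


Rotations (sorted):
  0: $ccbdb -> last char: b
  1: b$ccbd -> last char: d
  2: bdb$cc -> last char: c
  3: cbdb$c -> last char: c
  4: ccbdb$ -> last char: $
  5: db$ccb -> last char: b


BWT = bdcc$b


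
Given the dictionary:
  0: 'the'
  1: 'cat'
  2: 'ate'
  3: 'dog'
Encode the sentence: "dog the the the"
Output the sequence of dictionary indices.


Look up each word in the dictionary:
  'dog' -> 3
  'the' -> 0
  'the' -> 0
  'the' -> 0

Encoded: [3, 0, 0, 0]


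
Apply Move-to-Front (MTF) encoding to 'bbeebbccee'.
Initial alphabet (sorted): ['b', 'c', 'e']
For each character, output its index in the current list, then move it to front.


MTF encoding:
'b': index 0 in ['b', 'c', 'e'] -> ['b', 'c', 'e']
'b': index 0 in ['b', 'c', 'e'] -> ['b', 'c', 'e']
'e': index 2 in ['b', 'c', 'e'] -> ['e', 'b', 'c']
'e': index 0 in ['e', 'b', 'c'] -> ['e', 'b', 'c']
'b': index 1 in ['e', 'b', 'c'] -> ['b', 'e', 'c']
'b': index 0 in ['b', 'e', 'c'] -> ['b', 'e', 'c']
'c': index 2 in ['b', 'e', 'c'] -> ['c', 'b', 'e']
'c': index 0 in ['c', 'b', 'e'] -> ['c', 'b', 'e']
'e': index 2 in ['c', 'b', 'e'] -> ['e', 'c', 'b']
'e': index 0 in ['e', 'c', 'b'] -> ['e', 'c', 'b']


Output: [0, 0, 2, 0, 1, 0, 2, 0, 2, 0]


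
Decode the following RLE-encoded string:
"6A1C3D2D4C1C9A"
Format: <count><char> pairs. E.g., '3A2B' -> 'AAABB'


Expanding each <count><char> pair:
  6A -> 'AAAAAA'
  1C -> 'C'
  3D -> 'DDD'
  2D -> 'DD'
  4C -> 'CCCC'
  1C -> 'C'
  9A -> 'AAAAAAAAA'

Decoded = AAAAAACDDDDDCCCCCAAAAAAAAA


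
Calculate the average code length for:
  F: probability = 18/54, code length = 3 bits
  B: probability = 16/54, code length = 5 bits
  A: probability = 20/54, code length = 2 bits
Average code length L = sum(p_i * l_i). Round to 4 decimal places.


Weighted contributions p_i * l_i:
  F: (18/54) * 3 = 54/54
  B: (16/54) * 5 = 80/54
  A: (20/54) * 2 = 40/54
Sum = (54 + 80 + 40)/54 = 174/54

L = 174/54 = 3.2222 bits/symbol


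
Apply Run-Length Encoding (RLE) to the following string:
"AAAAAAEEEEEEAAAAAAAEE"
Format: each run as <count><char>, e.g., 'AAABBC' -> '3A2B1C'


Scanning runs left to right:
  i=0: run of 'A' x 6 -> '6A'
  i=6: run of 'E' x 6 -> '6E'
  i=12: run of 'A' x 7 -> '7A'
  i=19: run of 'E' x 2 -> '2E'

RLE = 6A6E7A2E


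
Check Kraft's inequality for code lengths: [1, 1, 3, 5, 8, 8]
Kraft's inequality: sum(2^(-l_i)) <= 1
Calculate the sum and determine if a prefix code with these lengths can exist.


Sum = 2^(-1) + 2^(-1) + 2^(-3) + 2^(-5) + 2^(-8) + 2^(-8)
    = 0.5 + 0.5 + 0.125 + 0.03125 + 0.00390625 + 0.00390625
    = 298/256 = 1.1640625
Since 1.1640625 > 1, Kraft's inequality is NOT satisfied.
A prefix code with these lengths CANNOT exist.

Kraft sum = 1.1640625. Not satisfied.


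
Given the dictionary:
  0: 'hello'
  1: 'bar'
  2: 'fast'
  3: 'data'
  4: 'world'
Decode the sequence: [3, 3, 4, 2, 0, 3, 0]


Look up each index in the dictionary:
  3 -> 'data'
  3 -> 'data'
  4 -> 'world'
  2 -> 'fast'
  0 -> 'hello'
  3 -> 'data'
  0 -> 'hello'

Decoded: "data data world fast hello data hello"


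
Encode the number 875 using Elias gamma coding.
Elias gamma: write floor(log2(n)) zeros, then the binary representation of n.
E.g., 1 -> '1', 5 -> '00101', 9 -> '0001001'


num_bits = floor(log2(875)) + 1 = 10
leading_zeros = num_bits - 1 = 9
binary(875) = 1101101011

Elias gamma(875) = '000000000' + '1101101011' = 0000000001101101011 (19 bits)


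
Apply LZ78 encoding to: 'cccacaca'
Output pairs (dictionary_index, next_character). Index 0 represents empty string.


LZ78 encoding steps:
Dictionary: {0: ''}
Step 1: w='' (idx 0), next='c' -> output (0, 'c'), add 'c' as idx 1
Step 2: w='c' (idx 1), next='c' -> output (1, 'c'), add 'cc' as idx 2
Step 3: w='' (idx 0), next='a' -> output (0, 'a'), add 'a' as idx 3
Step 4: w='c' (idx 1), next='a' -> output (1, 'a'), add 'ca' as idx 4
Step 5: w='ca' (idx 4), end of input -> output (4, '')


Encoded: [(0, 'c'), (1, 'c'), (0, 'a'), (1, 'a'), (4, '')]


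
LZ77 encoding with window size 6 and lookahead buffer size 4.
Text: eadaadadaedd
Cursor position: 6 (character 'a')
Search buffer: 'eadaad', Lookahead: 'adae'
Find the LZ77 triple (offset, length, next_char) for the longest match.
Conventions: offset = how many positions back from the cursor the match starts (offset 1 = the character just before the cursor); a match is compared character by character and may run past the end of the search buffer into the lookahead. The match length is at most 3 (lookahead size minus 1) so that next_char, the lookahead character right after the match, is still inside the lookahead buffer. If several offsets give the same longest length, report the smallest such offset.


Try each offset into the search buffer:
  offset=1 (pos 5, char 'd'): match length 0
  offset=2 (pos 4, char 'a'): match length 3
  offset=3 (pos 3, char 'a'): match length 1
  offset=4 (pos 2, char 'd'): match length 0
  offset=5 (pos 1, char 'a'): match length 3
  offset=6 (pos 0, char 'e'): match length 0
Longest match has length 3, found at offsets 2, 5; take the smallest, offset 2.
next_char = character at position 6 + 3 = 9 -> 'e'

Best match: offset=2, length=3 (matching 'ada' starting at position 4)
LZ77 triple: (2, 3, 'e')


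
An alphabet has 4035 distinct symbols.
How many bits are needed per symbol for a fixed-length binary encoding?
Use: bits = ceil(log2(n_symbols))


log2(4035) = 11.9784
Bracket: 2^11 = 2048 < 4035 <= 2^12 = 4096
So ceil(log2(4035)) = 12

bits = ceil(log2(4035)) = ceil(11.9784) = 12 bits


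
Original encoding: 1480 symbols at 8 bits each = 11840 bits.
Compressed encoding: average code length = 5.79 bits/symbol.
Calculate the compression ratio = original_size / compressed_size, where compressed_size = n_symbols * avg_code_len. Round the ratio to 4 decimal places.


original_size = n_symbols * orig_bits = 1480 * 8 = 11840 bits
compressed_size = n_symbols * avg_code_len = 1480 * 5.79 = 8569.2 bits
ratio = original_size / compressed_size = 11840 / 8569.2 = 1.3817

Compression ratio = 1.3817


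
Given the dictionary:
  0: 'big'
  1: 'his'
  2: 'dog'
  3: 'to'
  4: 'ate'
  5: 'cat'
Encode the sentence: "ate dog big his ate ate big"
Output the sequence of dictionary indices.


Look up each word in the dictionary:
  'ate' -> 4
  'dog' -> 2
  'big' -> 0
  'his' -> 1
  'ate' -> 4
  'ate' -> 4
  'big' -> 0

Encoded: [4, 2, 0, 1, 4, 4, 0]


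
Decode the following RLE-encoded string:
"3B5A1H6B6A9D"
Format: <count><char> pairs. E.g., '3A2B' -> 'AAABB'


Expanding each <count><char> pair:
  3B -> 'BBB'
  5A -> 'AAAAA'
  1H -> 'H'
  6B -> 'BBBBBB'
  6A -> 'AAAAAA'
  9D -> 'DDDDDDDDD'

Decoded = BBBAAAAAHBBBBBBAAAAAADDDDDDDDD


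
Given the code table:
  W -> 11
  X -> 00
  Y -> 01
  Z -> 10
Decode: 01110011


Decoding:
01 -> Y
11 -> W
00 -> X
11 -> W


Result: YWXW


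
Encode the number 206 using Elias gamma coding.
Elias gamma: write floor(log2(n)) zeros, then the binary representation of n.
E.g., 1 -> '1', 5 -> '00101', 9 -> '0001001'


num_bits = floor(log2(206)) + 1 = 8
leading_zeros = num_bits - 1 = 7
binary(206) = 11001110

Elias gamma(206) = '0000000' + '11001110' = 000000011001110 (15 bits)


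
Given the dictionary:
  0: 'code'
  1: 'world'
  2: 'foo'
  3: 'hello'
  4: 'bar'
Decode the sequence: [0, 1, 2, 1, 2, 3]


Look up each index in the dictionary:
  0 -> 'code'
  1 -> 'world'
  2 -> 'foo'
  1 -> 'world'
  2 -> 'foo'
  3 -> 'hello'

Decoded: "code world foo world foo hello"


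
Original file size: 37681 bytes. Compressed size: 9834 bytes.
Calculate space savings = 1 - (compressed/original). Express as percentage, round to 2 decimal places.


ratio = compressed/original = 9834/37681 = 0.26098
savings = 1 - ratio = 1 - 0.26098 = 0.73902
as a percentage: 0.73902 * 100 = 73.9%

Space savings = 1 - 9834/37681 = 73.9%


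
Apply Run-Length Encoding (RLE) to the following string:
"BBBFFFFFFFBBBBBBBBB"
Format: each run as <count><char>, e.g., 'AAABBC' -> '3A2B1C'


Scanning runs left to right:
  i=0: run of 'B' x 3 -> '3B'
  i=3: run of 'F' x 7 -> '7F'
  i=10: run of 'B' x 9 -> '9B'

RLE = 3B7F9B


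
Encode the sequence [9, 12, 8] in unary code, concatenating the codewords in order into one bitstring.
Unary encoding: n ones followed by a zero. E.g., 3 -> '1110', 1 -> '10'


Encode each number as n ones followed by a terminating 0:
  9 -> 1111111110 (10 bits)
  12 -> 1111111111110 (13 bits)
  8 -> 111111110 (9 bits)
Total length = 10 + 13 + 9 = 32 bits.

Unary([9, 12, 8]) = 11111111101111111111110111111110 (32 bits)


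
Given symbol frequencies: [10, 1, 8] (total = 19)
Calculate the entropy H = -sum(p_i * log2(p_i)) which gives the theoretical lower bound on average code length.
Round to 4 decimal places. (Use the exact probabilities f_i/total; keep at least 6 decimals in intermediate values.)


Per-symbol terms -p_i * log2(p_i) with p_i = f_i/19:
  p = 10/19 = 0.526316: log2(p) = -0.925999, -p*log2(p) = 0.487368
  p = 1/19 = 0.052632: log2(p) = -4.247928, -p*log2(p) = 0.223575
  p = 8/19 = 0.421053: log2(p) = -1.247928, -p*log2(p) = 0.525443
H = 0.487368 + 0.223575 + 0.525443 = 1.236386

H = 1.2364 bits/symbol


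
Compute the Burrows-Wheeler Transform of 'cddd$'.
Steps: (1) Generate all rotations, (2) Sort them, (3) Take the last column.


Rotations (sorted):
  0: $cddd -> last char: d
  1: cddd$ -> last char: $
  2: d$cdd -> last char: d
  3: dd$cd -> last char: d
  4: ddd$c -> last char: c


BWT = d$ddc


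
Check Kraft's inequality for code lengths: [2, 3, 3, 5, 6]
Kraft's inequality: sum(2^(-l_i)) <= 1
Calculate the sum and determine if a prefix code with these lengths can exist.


Sum = 2^(-2) + 2^(-3) + 2^(-3) + 2^(-5) + 2^(-6)
    = 0.25 + 0.125 + 0.125 + 0.03125 + 0.015625
    = 35/64 = 0.546875
Since 0.546875 <= 1, Kraft's inequality IS satisfied.
A prefix code with these lengths CAN exist.

Kraft sum = 0.546875. Satisfied.


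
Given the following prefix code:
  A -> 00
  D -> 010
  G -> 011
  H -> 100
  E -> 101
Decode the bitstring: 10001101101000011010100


Decoding step by step:
Bits 100 -> H
Bits 011 -> G
Bits 011 -> G
Bits 010 -> D
Bits 00 -> A
Bits 011 -> G
Bits 010 -> D
Bits 100 -> H


Decoded message: HGGDAGDH


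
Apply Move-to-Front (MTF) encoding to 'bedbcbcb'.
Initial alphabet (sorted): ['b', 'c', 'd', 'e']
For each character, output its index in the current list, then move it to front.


MTF encoding:
'b': index 0 in ['b', 'c', 'd', 'e'] -> ['b', 'c', 'd', 'e']
'e': index 3 in ['b', 'c', 'd', 'e'] -> ['e', 'b', 'c', 'd']
'd': index 3 in ['e', 'b', 'c', 'd'] -> ['d', 'e', 'b', 'c']
'b': index 2 in ['d', 'e', 'b', 'c'] -> ['b', 'd', 'e', 'c']
'c': index 3 in ['b', 'd', 'e', 'c'] -> ['c', 'b', 'd', 'e']
'b': index 1 in ['c', 'b', 'd', 'e'] -> ['b', 'c', 'd', 'e']
'c': index 1 in ['b', 'c', 'd', 'e'] -> ['c', 'b', 'd', 'e']
'b': index 1 in ['c', 'b', 'd', 'e'] -> ['b', 'c', 'd', 'e']


Output: [0, 3, 3, 2, 3, 1, 1, 1]


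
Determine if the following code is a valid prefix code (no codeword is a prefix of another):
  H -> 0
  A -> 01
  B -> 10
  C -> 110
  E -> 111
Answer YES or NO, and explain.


Checking each pair (does one codeword prefix another?):
  H='0' vs A='01': prefix -- VIOLATION

NO -- this is NOT a valid prefix code. H (0) is a prefix of A (01).


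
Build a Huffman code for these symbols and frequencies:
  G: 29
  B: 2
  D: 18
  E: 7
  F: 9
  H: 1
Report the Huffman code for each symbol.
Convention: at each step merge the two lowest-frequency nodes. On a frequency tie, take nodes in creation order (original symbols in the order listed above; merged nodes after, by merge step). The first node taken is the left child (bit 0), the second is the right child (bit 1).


Huffman tree construction:
Step 1: Merge H(1) + B(2) = 3
Step 2: Merge (H+B)(3) + E(7) = 10
Step 3: Merge F(9) + ((H+B)+E)(10) = 19
Step 4: Merge D(18) + (F+((H+B)+E))(19) = 37
Step 5: Merge G(29) + (D+(F+((H+B)+E)))(37) = 66
Read each symbol's code off the tree from the root (left child = 0, right child = 1).

Codes:
  G: 0 (length 1)
  B: 11101 (length 5)
  D: 10 (length 2)
  E: 1111 (length 4)
  F: 110 (length 3)
  H: 11100 (length 5)
Average code length: 135/66 = 2.0455 bits/symbol


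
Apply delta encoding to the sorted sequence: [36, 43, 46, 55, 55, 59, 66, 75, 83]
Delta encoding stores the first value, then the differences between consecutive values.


First value: 36
Deltas:
  43 - 36 = 7
  46 - 43 = 3
  55 - 46 = 9
  55 - 55 = 0
  59 - 55 = 4
  66 - 59 = 7
  75 - 66 = 9
  83 - 75 = 8


Delta encoded: [36, 7, 3, 9, 0, 4, 7, 9, 8]


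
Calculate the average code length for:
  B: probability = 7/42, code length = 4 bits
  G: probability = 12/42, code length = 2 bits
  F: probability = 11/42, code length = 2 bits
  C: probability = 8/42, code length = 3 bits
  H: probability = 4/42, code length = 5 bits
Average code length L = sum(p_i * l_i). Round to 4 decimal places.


Weighted contributions p_i * l_i:
  B: (7/42) * 4 = 28/42
  G: (12/42) * 2 = 24/42
  F: (11/42) * 2 = 22/42
  C: (8/42) * 3 = 24/42
  H: (4/42) * 5 = 20/42
Sum = (28 + 24 + 22 + 24 + 20)/42 = 118/42

L = 118/42 = 2.8095 bits/symbol


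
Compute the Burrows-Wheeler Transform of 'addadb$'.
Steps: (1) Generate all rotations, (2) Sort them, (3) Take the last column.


Rotations (sorted):
  0: $addadb -> last char: b
  1: adb$add -> last char: d
  2: addadb$ -> last char: $
  3: b$addad -> last char: d
  4: dadb$ad -> last char: d
  5: db$adda -> last char: a
  6: ddadb$a -> last char: a


BWT = bd$ddaa


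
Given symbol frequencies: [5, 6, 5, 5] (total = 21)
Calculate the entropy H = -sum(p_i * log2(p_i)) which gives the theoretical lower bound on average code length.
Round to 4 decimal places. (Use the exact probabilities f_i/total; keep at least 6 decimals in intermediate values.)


Per-symbol terms -p_i * log2(p_i) with p_i = f_i/21:
  p = 5/21 = 0.238095: log2(p) = -2.070389, -p*log2(p) = 0.492950
  p = 6/21 = 0.285714: log2(p) = -1.807355, -p*log2(p) = 0.516387
  p = 5/21 = 0.238095: log2(p) = -2.070389, -p*log2(p) = 0.492950
  p = 5/21 = 0.238095: log2(p) = -2.070389, -p*log2(p) = 0.492950
H = 0.492950 + 0.516387 + 0.492950 + 0.492950 = 1.995237

H = 1.9952 bits/symbol


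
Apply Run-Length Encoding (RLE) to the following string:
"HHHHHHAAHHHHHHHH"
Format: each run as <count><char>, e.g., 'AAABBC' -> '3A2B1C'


Scanning runs left to right:
  i=0: run of 'H' x 6 -> '6H'
  i=6: run of 'A' x 2 -> '2A'
  i=8: run of 'H' x 8 -> '8H'

RLE = 6H2A8H


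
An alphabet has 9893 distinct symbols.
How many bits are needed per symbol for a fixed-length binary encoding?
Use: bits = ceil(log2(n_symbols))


log2(9893) = 13.2722
Bracket: 2^13 = 8192 < 9893 <= 2^14 = 16384
So ceil(log2(9893)) = 14

bits = ceil(log2(9893)) = ceil(13.2722) = 14 bits


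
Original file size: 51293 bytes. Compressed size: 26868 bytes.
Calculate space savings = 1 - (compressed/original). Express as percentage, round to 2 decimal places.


ratio = compressed/original = 26868/51293 = 0.523814
savings = 1 - ratio = 1 - 0.523814 = 0.476186
as a percentage: 0.476186 * 100 = 47.62%

Space savings = 1 - 26868/51293 = 47.62%


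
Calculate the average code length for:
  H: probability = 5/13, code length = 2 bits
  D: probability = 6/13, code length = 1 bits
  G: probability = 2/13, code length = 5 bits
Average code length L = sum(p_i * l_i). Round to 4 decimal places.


Weighted contributions p_i * l_i:
  H: (5/13) * 2 = 10/13
  D: (6/13) * 1 = 6/13
  G: (2/13) * 5 = 10/13
Sum = (10 + 6 + 10)/13 = 26/13

L = 26/13 = 2.0000 bits/symbol


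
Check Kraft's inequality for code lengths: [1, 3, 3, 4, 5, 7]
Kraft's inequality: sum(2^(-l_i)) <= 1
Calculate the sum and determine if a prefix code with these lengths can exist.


Sum = 2^(-1) + 2^(-3) + 2^(-3) + 2^(-4) + 2^(-5) + 2^(-7)
    = 0.5 + 0.125 + 0.125 + 0.0625 + 0.03125 + 0.0078125
    = 109/128 = 0.8515625
Since 0.8515625 <= 1, Kraft's inequality IS satisfied.
A prefix code with these lengths CAN exist.

Kraft sum = 0.8515625. Satisfied.


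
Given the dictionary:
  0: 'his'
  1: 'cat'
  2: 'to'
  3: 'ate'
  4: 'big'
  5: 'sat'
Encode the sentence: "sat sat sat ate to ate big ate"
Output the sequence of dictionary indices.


Look up each word in the dictionary:
  'sat' -> 5
  'sat' -> 5
  'sat' -> 5
  'ate' -> 3
  'to' -> 2
  'ate' -> 3
  'big' -> 4
  'ate' -> 3

Encoded: [5, 5, 5, 3, 2, 3, 4, 3]


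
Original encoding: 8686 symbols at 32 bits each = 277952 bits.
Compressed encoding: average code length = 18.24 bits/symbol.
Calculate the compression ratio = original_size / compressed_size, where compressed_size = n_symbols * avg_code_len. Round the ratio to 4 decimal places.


original_size = n_symbols * orig_bits = 8686 * 32 = 277952 bits
compressed_size = n_symbols * avg_code_len = 8686 * 18.24 = 158432.64 bits
ratio = original_size / compressed_size = 277952 / 158432.64 = 1.7544

Compression ratio = 1.7544


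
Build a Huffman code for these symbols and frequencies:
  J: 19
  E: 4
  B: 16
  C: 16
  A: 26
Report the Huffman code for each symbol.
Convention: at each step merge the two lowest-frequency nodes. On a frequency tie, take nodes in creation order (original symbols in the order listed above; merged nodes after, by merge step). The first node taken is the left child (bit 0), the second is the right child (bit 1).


Huffman tree construction:
Step 1: Merge E(4) + B(16) = 20
Step 2: Merge C(16) + J(19) = 35
Step 3: Merge (E+B)(20) + A(26) = 46
Step 4: Merge (C+J)(35) + ((E+B)+A)(46) = 81
Read each symbol's code off the tree from the root (left child = 0, right child = 1).

Codes:
  J: 01 (length 2)
  E: 100 (length 3)
  B: 101 (length 3)
  C: 00 (length 2)
  A: 11 (length 2)
Average code length: 182/81 = 2.2469 bits/symbol


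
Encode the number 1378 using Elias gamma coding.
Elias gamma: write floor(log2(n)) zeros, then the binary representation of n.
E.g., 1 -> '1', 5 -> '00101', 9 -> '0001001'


num_bits = floor(log2(1378)) + 1 = 11
leading_zeros = num_bits - 1 = 10
binary(1378) = 10101100010

Elias gamma(1378) = '0000000000' + '10101100010' = 000000000010101100010 (21 bits)


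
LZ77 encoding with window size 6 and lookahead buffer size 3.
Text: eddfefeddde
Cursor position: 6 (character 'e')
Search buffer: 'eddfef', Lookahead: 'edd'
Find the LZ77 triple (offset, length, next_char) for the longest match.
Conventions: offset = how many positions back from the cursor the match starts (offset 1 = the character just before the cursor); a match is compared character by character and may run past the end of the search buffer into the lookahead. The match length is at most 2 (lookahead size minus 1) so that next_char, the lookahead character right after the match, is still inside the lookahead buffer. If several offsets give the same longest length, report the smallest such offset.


Try each offset into the search buffer:
  offset=1 (pos 5, char 'f'): match length 0
  offset=2 (pos 4, char 'e'): match length 1
  offset=3 (pos 3, char 'f'): match length 0
  offset=4 (pos 2, char 'd'): match length 0
  offset=5 (pos 1, char 'd'): match length 0
  offset=6 (pos 0, char 'e'): match length 2
Longest match has length 2 at offset 6.
next_char = character at position 6 + 2 = 8 -> 'd'

Best match: offset=6, length=2 (matching 'ed' starting at position 0)
LZ77 triple: (6, 2, 'd')


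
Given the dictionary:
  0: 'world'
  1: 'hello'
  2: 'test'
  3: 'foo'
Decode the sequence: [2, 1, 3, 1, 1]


Look up each index in the dictionary:
  2 -> 'test'
  1 -> 'hello'
  3 -> 'foo'
  1 -> 'hello'
  1 -> 'hello'

Decoded: "test hello foo hello hello"


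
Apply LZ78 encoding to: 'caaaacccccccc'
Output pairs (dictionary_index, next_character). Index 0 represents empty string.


LZ78 encoding steps:
Dictionary: {0: ''}
Step 1: w='' (idx 0), next='c' -> output (0, 'c'), add 'c' as idx 1
Step 2: w='' (idx 0), next='a' -> output (0, 'a'), add 'a' as idx 2
Step 3: w='a' (idx 2), next='a' -> output (2, 'a'), add 'aa' as idx 3
Step 4: w='a' (idx 2), next='c' -> output (2, 'c'), add 'ac' as idx 4
Step 5: w='c' (idx 1), next='c' -> output (1, 'c'), add 'cc' as idx 5
Step 6: w='cc' (idx 5), next='c' -> output (5, 'c'), add 'ccc' as idx 6
Step 7: w='cc' (idx 5), end of input -> output (5, '')


Encoded: [(0, 'c'), (0, 'a'), (2, 'a'), (2, 'c'), (1, 'c'), (5, 'c'), (5, '')]


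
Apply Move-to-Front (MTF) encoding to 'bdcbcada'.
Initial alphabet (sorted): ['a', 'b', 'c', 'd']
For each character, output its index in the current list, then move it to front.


MTF encoding:
'b': index 1 in ['a', 'b', 'c', 'd'] -> ['b', 'a', 'c', 'd']
'd': index 3 in ['b', 'a', 'c', 'd'] -> ['d', 'b', 'a', 'c']
'c': index 3 in ['d', 'b', 'a', 'c'] -> ['c', 'd', 'b', 'a']
'b': index 2 in ['c', 'd', 'b', 'a'] -> ['b', 'c', 'd', 'a']
'c': index 1 in ['b', 'c', 'd', 'a'] -> ['c', 'b', 'd', 'a']
'a': index 3 in ['c', 'b', 'd', 'a'] -> ['a', 'c', 'b', 'd']
'd': index 3 in ['a', 'c', 'b', 'd'] -> ['d', 'a', 'c', 'b']
'a': index 1 in ['d', 'a', 'c', 'b'] -> ['a', 'd', 'c', 'b']


Output: [1, 3, 3, 2, 1, 3, 3, 1]


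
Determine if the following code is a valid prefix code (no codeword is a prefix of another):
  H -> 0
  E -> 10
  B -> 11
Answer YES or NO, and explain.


Checking each pair (does one codeword prefix another?):
  H='0' vs E='10': no prefix
  H='0' vs B='11': no prefix
  E='10' vs H='0': no prefix
  E='10' vs B='11': no prefix
  B='11' vs H='0': no prefix
  B='11' vs E='10': no prefix
No violation found over all pairs.

YES -- this is a valid prefix code. No codeword is a prefix of any other codeword.


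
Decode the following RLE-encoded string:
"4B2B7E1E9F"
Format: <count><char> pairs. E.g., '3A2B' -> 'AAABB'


Expanding each <count><char> pair:
  4B -> 'BBBB'
  2B -> 'BB'
  7E -> 'EEEEEEE'
  1E -> 'E'
  9F -> 'FFFFFFFFF'

Decoded = BBBBBBEEEEEEEEFFFFFFFFF


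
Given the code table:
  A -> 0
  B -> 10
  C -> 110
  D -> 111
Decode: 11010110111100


Decoding:
110 -> C
10 -> B
110 -> C
111 -> D
10 -> B
0 -> A


Result: CBCDBA


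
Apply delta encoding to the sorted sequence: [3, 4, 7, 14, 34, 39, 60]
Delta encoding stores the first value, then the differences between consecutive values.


First value: 3
Deltas:
  4 - 3 = 1
  7 - 4 = 3
  14 - 7 = 7
  34 - 14 = 20
  39 - 34 = 5
  60 - 39 = 21


Delta encoded: [3, 1, 3, 7, 20, 5, 21]


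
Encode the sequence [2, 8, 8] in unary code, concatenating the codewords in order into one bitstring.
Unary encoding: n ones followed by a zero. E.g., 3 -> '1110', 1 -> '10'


Encode each number as n ones followed by a terminating 0:
  2 -> 110 (3 bits)
  8 -> 111111110 (9 bits)
  8 -> 111111110 (9 bits)
Total length = 3 + 9 + 9 = 21 bits.

Unary([2, 8, 8]) = 110111111110111111110 (21 bits)


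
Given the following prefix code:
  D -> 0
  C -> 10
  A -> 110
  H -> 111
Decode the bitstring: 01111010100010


Decoding step by step:
Bits 0 -> D
Bits 111 -> H
Bits 10 -> C
Bits 10 -> C
Bits 10 -> C
Bits 0 -> D
Bits 0 -> D
Bits 10 -> C


Decoded message: DHCCCDDC


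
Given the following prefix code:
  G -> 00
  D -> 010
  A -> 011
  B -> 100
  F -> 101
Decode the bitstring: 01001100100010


Decoding step by step:
Bits 010 -> D
Bits 011 -> A
Bits 00 -> G
Bits 100 -> B
Bits 010 -> D


Decoded message: DAGBD


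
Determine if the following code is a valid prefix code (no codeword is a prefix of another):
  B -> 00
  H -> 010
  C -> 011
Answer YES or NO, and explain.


Checking each pair (does one codeword prefix another?):
  B='00' vs H='010': no prefix
  B='00' vs C='011': no prefix
  H='010' vs B='00': no prefix
  H='010' vs C='011': no prefix
  C='011' vs B='00': no prefix
  C='011' vs H='010': no prefix
No violation found over all pairs.

YES -- this is a valid prefix code. No codeword is a prefix of any other codeword.


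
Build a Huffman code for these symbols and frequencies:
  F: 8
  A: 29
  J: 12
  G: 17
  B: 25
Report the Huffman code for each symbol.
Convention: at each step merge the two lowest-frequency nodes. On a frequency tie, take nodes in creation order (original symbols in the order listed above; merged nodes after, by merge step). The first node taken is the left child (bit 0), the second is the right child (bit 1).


Huffman tree construction:
Step 1: Merge F(8) + J(12) = 20
Step 2: Merge G(17) + (F+J)(20) = 37
Step 3: Merge B(25) + A(29) = 54
Step 4: Merge (G+(F+J))(37) + (B+A)(54) = 91
Read each symbol's code off the tree from the root (left child = 0, right child = 1).

Codes:
  F: 010 (length 3)
  A: 11 (length 2)
  J: 011 (length 3)
  G: 00 (length 2)
  B: 10 (length 2)
Average code length: 202/91 = 2.2198 bits/symbol


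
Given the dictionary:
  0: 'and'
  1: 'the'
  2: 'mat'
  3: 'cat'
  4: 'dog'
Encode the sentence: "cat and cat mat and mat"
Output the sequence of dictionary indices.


Look up each word in the dictionary:
  'cat' -> 3
  'and' -> 0
  'cat' -> 3
  'mat' -> 2
  'and' -> 0
  'mat' -> 2

Encoded: [3, 0, 3, 2, 0, 2]


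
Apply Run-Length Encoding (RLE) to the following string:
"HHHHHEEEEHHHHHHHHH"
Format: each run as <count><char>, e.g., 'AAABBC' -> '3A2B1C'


Scanning runs left to right:
  i=0: run of 'H' x 5 -> '5H'
  i=5: run of 'E' x 4 -> '4E'
  i=9: run of 'H' x 9 -> '9H'

RLE = 5H4E9H


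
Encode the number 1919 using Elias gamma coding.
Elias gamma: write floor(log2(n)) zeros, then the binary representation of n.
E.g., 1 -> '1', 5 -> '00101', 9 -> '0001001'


num_bits = floor(log2(1919)) + 1 = 11
leading_zeros = num_bits - 1 = 10
binary(1919) = 11101111111

Elias gamma(1919) = '0000000000' + '11101111111' = 000000000011101111111 (21 bits)


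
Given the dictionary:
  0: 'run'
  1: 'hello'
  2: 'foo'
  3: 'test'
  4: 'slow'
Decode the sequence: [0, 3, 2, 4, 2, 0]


Look up each index in the dictionary:
  0 -> 'run'
  3 -> 'test'
  2 -> 'foo'
  4 -> 'slow'
  2 -> 'foo'
  0 -> 'run'

Decoded: "run test foo slow foo run"


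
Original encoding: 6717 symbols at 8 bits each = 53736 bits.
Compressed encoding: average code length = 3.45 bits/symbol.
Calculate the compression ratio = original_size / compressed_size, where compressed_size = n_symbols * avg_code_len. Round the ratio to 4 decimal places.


original_size = n_symbols * orig_bits = 6717 * 8 = 53736 bits
compressed_size = n_symbols * avg_code_len = 6717 * 3.45 = 23173.65 bits
ratio = original_size / compressed_size = 53736 / 23173.65 = 2.3188

Compression ratio = 2.3188


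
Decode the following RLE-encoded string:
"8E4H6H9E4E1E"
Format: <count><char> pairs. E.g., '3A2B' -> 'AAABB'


Expanding each <count><char> pair:
  8E -> 'EEEEEEEE'
  4H -> 'HHHH'
  6H -> 'HHHHHH'
  9E -> 'EEEEEEEEE'
  4E -> 'EEEE'
  1E -> 'E'

Decoded = EEEEEEEEHHHHHHHHHHEEEEEEEEEEEEEE


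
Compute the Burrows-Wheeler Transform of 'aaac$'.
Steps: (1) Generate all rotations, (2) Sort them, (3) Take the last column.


Rotations (sorted):
  0: $aaac -> last char: c
  1: aaac$ -> last char: $
  2: aac$a -> last char: a
  3: ac$aa -> last char: a
  4: c$aaa -> last char: a


BWT = c$aaa


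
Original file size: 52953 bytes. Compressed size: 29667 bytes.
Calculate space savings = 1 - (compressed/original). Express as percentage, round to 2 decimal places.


ratio = compressed/original = 29667/52953 = 0.560252
savings = 1 - ratio = 1 - 0.560252 = 0.439748
as a percentage: 0.439748 * 100 = 43.97%

Space savings = 1 - 29667/52953 = 43.97%


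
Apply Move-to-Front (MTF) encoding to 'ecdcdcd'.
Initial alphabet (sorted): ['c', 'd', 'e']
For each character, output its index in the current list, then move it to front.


MTF encoding:
'e': index 2 in ['c', 'd', 'e'] -> ['e', 'c', 'd']
'c': index 1 in ['e', 'c', 'd'] -> ['c', 'e', 'd']
'd': index 2 in ['c', 'e', 'd'] -> ['d', 'c', 'e']
'c': index 1 in ['d', 'c', 'e'] -> ['c', 'd', 'e']
'd': index 1 in ['c', 'd', 'e'] -> ['d', 'c', 'e']
'c': index 1 in ['d', 'c', 'e'] -> ['c', 'd', 'e']
'd': index 1 in ['c', 'd', 'e'] -> ['d', 'c', 'e']


Output: [2, 1, 2, 1, 1, 1, 1]
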